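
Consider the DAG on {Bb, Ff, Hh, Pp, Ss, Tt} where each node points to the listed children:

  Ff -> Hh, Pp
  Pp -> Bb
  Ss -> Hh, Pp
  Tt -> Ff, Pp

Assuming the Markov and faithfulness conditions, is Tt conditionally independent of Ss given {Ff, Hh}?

Yes

There are 4 undirected paths between Tt and Ss; checking each against the conditioning set {Ff, Hh}:
  1. Tt → Pp ← Ss — Pp:collider[blocks] ⇒ blocked
  2. Tt → Pp ← Ff → Hh ← Ss — Pp:collider[blocks]; Ff:fork[blocks]; Hh:collider[open] ⇒ blocked
  3. Tt → Ff → Pp ← Ss — Ff:chain[blocks]; Pp:collider[blocks] ⇒ blocked
  4. Tt → Ff → Hh ← Ss — Ff:chain[blocks]; Hh:collider[open] ⇒ blocked
Every path is blocked, so Tt and Ss are d-separated given {Ff, Hh}.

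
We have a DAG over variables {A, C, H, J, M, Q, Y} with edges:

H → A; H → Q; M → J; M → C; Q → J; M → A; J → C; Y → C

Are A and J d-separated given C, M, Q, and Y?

There are 3 undirected paths between A and J; checking each against the conditioning set {C, M, Q, Y}:
  1. A ← H → Q → J — H:fork[open]; Q:chain[blocks] ⇒ blocked
  2. A ← M → J — M:fork[blocks] ⇒ blocked
  3. A ← M → C ← J — M:fork[blocks]; C:collider[open] ⇒ blocked
All paths are blocked; A ⊥ J | {C, M, Q, Y} holds.

Yes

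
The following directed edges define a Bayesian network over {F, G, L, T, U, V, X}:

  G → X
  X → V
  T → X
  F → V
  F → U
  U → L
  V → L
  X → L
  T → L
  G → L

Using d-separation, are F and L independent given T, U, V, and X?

Yes

There are 5 undirected paths between F and L; checking each against the conditioning set {T, U, V, X}:
Path 1: F → V ← X ← T → L
  X is a chain here and X is conditioned on, so the path is blocked at X.
Path 2: F → V ← X → L
  X is a fork here and X is conditioned on, so the path is blocked at X.
Path 3: F → V ← X ← G → L
  X is a chain here and X is conditioned on, so the path is blocked at X.
Path 4: F → V → L
  V is a chain here and V is conditioned on, so the path is blocked at V.
Path 5: F → U → L
  U is a chain here and U is conditioned on, so the path is blocked at U.
Since every path is blocked, d-separation holds.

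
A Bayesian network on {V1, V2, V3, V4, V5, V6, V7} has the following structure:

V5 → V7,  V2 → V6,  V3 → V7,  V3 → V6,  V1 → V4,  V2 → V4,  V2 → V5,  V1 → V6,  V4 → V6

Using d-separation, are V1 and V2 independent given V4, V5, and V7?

6 paths connect V1 and V2; each must be blocked for d-separation to hold:
Path 1: V1 → V6 ← V2
  V6 is a collider here and neither V6 nor any of its descendants is conditioned on, so the collider stays closed — the path is blocked at V6.
Path 2: V1 → V6 ← V3 → V7 ← V5 ← V2
  V6 is a collider here and neither V6 nor any of its descendants is conditioned on, so the collider stays closed — the path is blocked at V6.
Path 3: V1 → V6 ← V4 ← V2
  V6 is a collider here and neither V6 nor any of its descendants is conditioned on, so the collider stays closed — the path is blocked at V6.
Path 4: V1 → V4 → V6 ← V2
  V4 is a chain here and V4 is conditioned on, so the path is blocked at V4.
Path 5: V1 → V4 → V6 ← V3 → V7 ← V5 ← V2
  V4 is a chain here and V4 is conditioned on, so the path is blocked at V4.
Path 6: V1 → V4 ← V2
  V4 is a collider and V4 is conditioned on, which opens it — no node blocks this path, so it is active.
Since the path V1 → V4 ← V2 is active, V1 and V2 are not d-separated given {V4, V5, V7}.

No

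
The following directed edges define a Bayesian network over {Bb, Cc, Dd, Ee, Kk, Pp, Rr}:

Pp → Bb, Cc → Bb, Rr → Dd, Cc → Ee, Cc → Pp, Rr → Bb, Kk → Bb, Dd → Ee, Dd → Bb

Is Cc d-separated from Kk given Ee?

Yes

There are 4 undirected paths between Cc and Kk; checking each against the conditioning set {Ee}:
Path 1: Cc → Bb ← Kk
  Bb is a collider here and neither Bb nor any of its descendants is conditioned on, so the collider stays closed — the path is blocked at Bb.
Path 2: Cc → Ee ← Dd → Bb ← Kk
  Bb is a collider here and neither Bb nor any of its descendants is conditioned on, so the collider stays closed — the path is blocked at Bb.
Path 3: Cc → Ee ← Dd ← Rr → Bb ← Kk
  Bb is a collider here and neither Bb nor any of its descendants is conditioned on, so the collider stays closed — the path is blocked at Bb.
Path 4: Cc → Pp → Bb ← Kk
  Bb is a collider here and neither Bb nor any of its descendants is conditioned on, so the collider stays closed — the path is blocked at Bb.
Since every path is blocked, d-separation holds.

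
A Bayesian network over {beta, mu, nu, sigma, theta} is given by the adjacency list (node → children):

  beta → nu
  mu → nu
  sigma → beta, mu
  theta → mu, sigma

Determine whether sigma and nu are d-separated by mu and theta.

3 paths connect sigma and nu; each must be blocked for d-separation to hold:
  1. sigma → beta → nu — beta:chain[open] ⇒ active
  2. sigma ← theta → mu → nu — theta:fork[blocks]; mu:chain[blocks] ⇒ blocked
  3. sigma → mu → nu — mu:chain[blocks] ⇒ blocked
Because an active path exists, sigma and nu are not d-separated.

No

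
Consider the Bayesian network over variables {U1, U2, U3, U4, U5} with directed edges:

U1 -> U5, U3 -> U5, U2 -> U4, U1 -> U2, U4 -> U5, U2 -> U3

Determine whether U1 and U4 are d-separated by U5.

We examine all 4 paths between U1 and U4:
  1. U1 → U5 ← U4 — U5:collider[open] ⇒ active
  2. U1 → U5 ← U3 ← U2 → U4 — U5:collider[open]; U3:chain[open]; U2:fork[open] ⇒ active
  3. U1 → U2 → U4 — U2:chain[open] ⇒ active
  4. U1 → U2 → U3 → U5 ← U4 — U2:chain[open]; U3:chain[open]; U5:collider[open] ⇒ active
Since the path U1 → U5 ← U4 is active, U1 and U4 are not d-separated given {U5}.

No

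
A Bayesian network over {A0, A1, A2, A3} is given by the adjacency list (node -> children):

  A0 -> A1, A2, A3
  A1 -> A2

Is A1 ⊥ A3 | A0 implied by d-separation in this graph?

Yes

2 paths connect A1 and A3; each must be blocked for d-separation to hold:
  1. A1 ← A0 → A3 — A0:fork[blocks] ⇒ blocked
  2. A1 → A2 ← A0 → A3 — A2:collider[blocks]; A0:fork[blocks] ⇒ blocked
Since every path is blocked, d-separation holds.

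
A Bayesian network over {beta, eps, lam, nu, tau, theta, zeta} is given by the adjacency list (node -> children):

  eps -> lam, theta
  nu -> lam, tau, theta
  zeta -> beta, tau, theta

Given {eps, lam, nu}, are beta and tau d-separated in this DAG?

No

There are 3 undirected paths between beta and tau; checking each against the conditioning set {eps, lam, nu}:
Path 1: beta ← zeta → theta ← eps → lam ← nu → tau
  theta is a collider here and neither theta nor any of its descendants is conditioned on, so the collider stays closed — the path is blocked at theta.
Path 2: beta ← zeta → theta ← nu → tau
  theta is a collider here and neither theta nor any of its descendants is conditioned on, so the collider stays closed — the path is blocked at theta.
Path 3: beta ← zeta → tau
  zeta is a fork and zeta is not conditioned on — no node blocks this path, so it is active.
Since the path beta ← zeta → tau is active, beta and tau are not d-separated given {eps, lam, nu}.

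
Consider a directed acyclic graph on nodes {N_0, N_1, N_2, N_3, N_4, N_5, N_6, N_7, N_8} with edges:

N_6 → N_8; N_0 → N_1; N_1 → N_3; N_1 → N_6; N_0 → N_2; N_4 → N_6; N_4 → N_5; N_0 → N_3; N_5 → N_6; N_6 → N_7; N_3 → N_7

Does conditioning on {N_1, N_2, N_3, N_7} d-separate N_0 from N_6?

Yes

There are 4 undirected paths between N_0 and N_6; checking each against the conditioning set {N_1, N_2, N_3, N_7}:
Path 1: N_0 → N_3 → N_7 ← N_6
  N_3 is a chain here and N_3 is conditioned on, so the path is blocked at N_3.
Path 2: N_0 → N_3 ← N_1 → N_6
  N_1 is a fork here and N_1 is conditioned on, so the path is blocked at N_1.
Path 3: N_0 → N_1 → N_3 → N_7 ← N_6
  N_1 is a chain here and N_1 is conditioned on, so the path is blocked at N_1.
Path 4: N_0 → N_1 → N_6
  N_1 is a chain here and N_1 is conditioned on, so the path is blocked at N_1.
Since every path is blocked, d-separation holds.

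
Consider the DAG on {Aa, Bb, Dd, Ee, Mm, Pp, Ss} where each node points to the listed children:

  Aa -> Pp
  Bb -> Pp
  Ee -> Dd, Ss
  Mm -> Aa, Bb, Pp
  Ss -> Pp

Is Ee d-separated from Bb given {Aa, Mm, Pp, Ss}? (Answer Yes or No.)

Enumerating the 3 paths from Ee to Bb and testing each for blocking by {Aa, Mm, Pp, Ss}:
Path 1: Ee → Ss → Pp ← Mm → Bb
  Ss is a chain here and Ss is conditioned on, so the path is blocked at Ss.
Path 2: Ee → Ss → Pp ← Aa ← Mm → Bb
  Ss is a chain here and Ss is conditioned on, so the path is blocked at Ss.
Path 3: Ee → Ss → Pp ← Bb
  Ss is a chain here and Ss is conditioned on, so the path is blocked at Ss.
Every path is blocked, so Ee and Bb are d-separated given {Aa, Mm, Pp, Ss}.

Yes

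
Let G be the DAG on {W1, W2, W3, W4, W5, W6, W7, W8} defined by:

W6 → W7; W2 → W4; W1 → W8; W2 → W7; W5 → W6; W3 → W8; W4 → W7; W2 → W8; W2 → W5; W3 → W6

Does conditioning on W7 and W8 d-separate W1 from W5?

We examine all 6 paths between W1 and W5:
Path 1: W1 → W8 ← W2 → W4 → W7 ← W6 ← W5
  W8 is a collider and W8 is conditioned on, which opens it; W2 is a fork and W2 is not conditioned on; W4 is a chain and W4 is not conditioned on; W7 is a collider and W7 is conditioned on, which opens it; W6 is a chain and W6 is not conditioned on — no node blocks this path, so it is active.
Path 2: W1 → W8 ← W2 → W7 ← W6 ← W5
  W8 is a collider and W8 is conditioned on, which opens it; W2 is a fork and W2 is not conditioned on; W7 is a collider and W7 is conditioned on, which opens it; W6 is a chain and W6 is not conditioned on — no node blocks this path, so it is active.
Path 3: W1 → W8 ← W2 → W5
  W8 is a collider and W8 is conditioned on, which opens it; W2 is a fork and W2 is not conditioned on — no node blocks this path, so it is active.
Path 4: W1 → W8 ← W3 → W6 → W7 ← W2 → W5
  W8 is a collider and W8 is conditioned on, which opens it; W3 is a fork and W3 is not conditioned on; W6 is a chain and W6 is not conditioned on; W7 is a collider and W7 is conditioned on, which opens it; W2 is a fork and W2 is not conditioned on — no node blocks this path, so it is active.
Path 5: W1 → W8 ← W3 → W6 → W7 ← W4 ← W2 → W5
  W8 is a collider and W8 is conditioned on, which opens it; W3 is a fork and W3 is not conditioned on; W6 is a chain and W6 is not conditioned on; W7 is a collider and W7 is conditioned on, which opens it; W4 is a chain and W4 is not conditioned on; W2 is a fork and W2 is not conditioned on — no node blocks this path, so it is active.
Path 6: W1 → W8 ← W3 → W6 ← W5
  W8 is a collider and W8 is conditioned on, which opens it; W3 is a fork and W3 is not conditioned on; W6 is a collider and its descendant W7 is conditioned on, which opens it — no node blocks this path, so it is active.
Because an active path exists, W1 and W5 are not d-separated.

No — W1 and W5 are not d-separated given {W7, W8}.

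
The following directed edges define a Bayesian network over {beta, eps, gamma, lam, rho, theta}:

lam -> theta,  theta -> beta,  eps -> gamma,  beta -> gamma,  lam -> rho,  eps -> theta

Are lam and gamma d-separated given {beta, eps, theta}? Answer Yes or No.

Enumerating the 2 paths from lam to gamma and testing each for blocking by {beta, eps, theta}:
Path 1: lam → theta → beta → gamma
  theta is a chain here and theta is conditioned on, so the path is blocked at theta.
Path 2: lam → theta ← eps → gamma
  eps is a fork here and eps is conditioned on, so the path is blocked at eps.
Every path is blocked, so lam and gamma are d-separated given {beta, eps, theta}.

Yes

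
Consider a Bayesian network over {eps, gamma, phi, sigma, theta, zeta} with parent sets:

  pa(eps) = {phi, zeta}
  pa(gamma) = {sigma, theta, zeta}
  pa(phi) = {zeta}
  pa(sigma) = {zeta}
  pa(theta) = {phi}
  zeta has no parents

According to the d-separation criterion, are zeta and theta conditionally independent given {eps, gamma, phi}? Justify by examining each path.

No

There are 4 undirected paths between zeta and theta; checking each against the conditioning set {eps, gamma, phi}:
  1. zeta → eps ← phi → theta — eps:collider[open]; phi:fork[blocks] ⇒ blocked
  2. zeta → gamma ← theta — gamma:collider[open] ⇒ active
  3. zeta → sigma → gamma ← theta — sigma:chain[open]; gamma:collider[open] ⇒ active
  4. zeta → phi → theta — phi:chain[blocks] ⇒ blocked
Because an active path exists, zeta and theta are not d-separated.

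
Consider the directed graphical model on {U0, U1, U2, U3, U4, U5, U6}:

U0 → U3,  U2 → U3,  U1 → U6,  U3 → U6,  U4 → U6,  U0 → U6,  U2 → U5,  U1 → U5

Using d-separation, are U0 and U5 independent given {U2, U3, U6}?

No

4 paths connect U0 and U5; each must be blocked for d-separation to hold:
Path 1: U0 → U6 ← U3 ← U2 → U5
  U3 is a chain here and U3 is conditioned on, so the path is blocked at U3.
Path 2: U0 → U6 ← U1 → U5
  U6 is a collider and U6 is conditioned on, which opens it; U1 is a fork and U1 is not conditioned on — no node blocks this path, so it is active.
Path 3: U0 → U3 ← U2 → U5
  U2 is a fork here and U2 is conditioned on, so the path is blocked at U2.
Path 4: U0 → U3 → U6 ← U1 → U5
  U3 is a chain here and U3 is conditioned on, so the path is blocked at U3.
Because an active path exists, U0 and U5 are not d-separated.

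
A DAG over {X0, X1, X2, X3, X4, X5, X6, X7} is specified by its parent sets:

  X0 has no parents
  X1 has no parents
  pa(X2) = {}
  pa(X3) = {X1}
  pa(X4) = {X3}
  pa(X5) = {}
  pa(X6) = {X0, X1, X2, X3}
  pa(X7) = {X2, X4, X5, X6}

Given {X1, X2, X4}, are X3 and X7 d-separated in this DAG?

No

There are 5 undirected paths between X3 and X7; checking each against the conditioning set {X1, X2, X4}:
  1. X3 → X4 → X7 — X4:chain[blocks] ⇒ blocked
  2. X3 ← X1 → X6 ← X2 → X7 — X1:fork[blocks]; X6:collider[blocks]; X2:fork[blocks] ⇒ blocked
  3. X3 ← X1 → X6 → X7 — X1:fork[blocks]; X6:chain[open] ⇒ blocked
  4. X3 → X6 ← X2 → X7 — X6:collider[blocks]; X2:fork[blocks] ⇒ blocked
  5. X3 → X6 → X7 — X6:chain[open] ⇒ active
Since the path X3 → X6 → X7 is active, X3 and X7 are not d-separated given {X1, X2, X4}.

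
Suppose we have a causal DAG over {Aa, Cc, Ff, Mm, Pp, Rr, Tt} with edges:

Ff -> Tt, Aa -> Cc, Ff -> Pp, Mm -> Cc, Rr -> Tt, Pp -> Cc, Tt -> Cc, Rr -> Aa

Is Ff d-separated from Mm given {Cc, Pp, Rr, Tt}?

There are 3 undirected paths between Ff and Mm; checking each against the conditioning set {Cc, Pp, Rr, Tt}:
Path 1: Ff → Tt → Cc ← Mm
  Tt is a chain here and Tt is conditioned on, so the path is blocked at Tt.
Path 2: Ff → Tt ← Rr → Aa → Cc ← Mm
  Rr is a fork here and Rr is conditioned on, so the path is blocked at Rr.
Path 3: Ff → Pp → Cc ← Mm
  Pp is a chain here and Pp is conditioned on, so the path is blocked at Pp.
Every path is blocked, so Ff and Mm are d-separated given {Cc, Pp, Rr, Tt}.

Yes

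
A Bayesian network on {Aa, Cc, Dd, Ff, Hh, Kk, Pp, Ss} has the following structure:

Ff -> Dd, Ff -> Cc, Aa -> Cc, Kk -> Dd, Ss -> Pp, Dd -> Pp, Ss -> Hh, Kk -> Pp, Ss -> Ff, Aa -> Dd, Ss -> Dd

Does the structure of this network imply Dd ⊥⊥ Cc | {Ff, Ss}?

No — Dd and Cc are not d-separated given {Ff, Ss}.

We examine all 5 paths between Dd and Cc:
Path 1: Dd ← Ff → Cc
  Ff is a fork here and Ff is conditioned on, so the path is blocked at Ff.
Path 2: Dd ← Aa → Cc
  Aa is a fork and Aa is not conditioned on — no node blocks this path, so it is active.
Path 3: Dd ← Ss → Ff → Cc
  Ss is a fork here and Ss is conditioned on, so the path is blocked at Ss.
Path 4: Dd ← Kk → Pp ← Ss → Ff → Cc
  Pp is a collider here and neither Pp nor any of its descendants is conditioned on, so the collider stays closed — the path is blocked at Pp.
Path 5: Dd → Pp ← Ss → Ff → Cc
  Pp is a collider here and neither Pp nor any of its descendants is conditioned on, so the collider stays closed — the path is blocked at Pp.
Since the path Dd ← Aa → Cc is active, Dd and Cc are not d-separated given {Ff, Ss}.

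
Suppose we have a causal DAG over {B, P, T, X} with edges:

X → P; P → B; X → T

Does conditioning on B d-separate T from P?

There is one path between T and P:
Path 1: T ← X → P
  X is a fork and X is not conditioned on — no node blocks this path, so it is active.
Since the path T ← X → P is active, T and P are not d-separated given {B}.

No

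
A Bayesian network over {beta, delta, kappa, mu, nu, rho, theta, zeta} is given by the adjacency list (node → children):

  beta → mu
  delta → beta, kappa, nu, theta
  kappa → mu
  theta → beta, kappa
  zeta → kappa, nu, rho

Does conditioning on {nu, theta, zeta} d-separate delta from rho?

Yes — delta and rho are d-separated given {nu, theta, zeta}.

There are 6 undirected paths between delta and rho; checking each against the conditioning set {nu, theta, zeta}:
  1. delta → kappa ← zeta → rho — kappa:collider[blocks]; zeta:fork[blocks] ⇒ blocked
  2. delta → theta → kappa ← zeta → rho — theta:chain[blocks]; kappa:collider[blocks]; zeta:fork[blocks] ⇒ blocked
  3. delta → theta → beta → mu ← kappa ← zeta → rho — theta:chain[blocks]; beta:chain[open]; mu:collider[blocks]; kappa:chain[open]; zeta:fork[blocks] ⇒ blocked
  4. delta → nu ← zeta → rho — nu:collider[open]; zeta:fork[blocks] ⇒ blocked
  5. delta → beta ← theta → kappa ← zeta → rho — beta:collider[blocks]; theta:fork[blocks]; kappa:collider[blocks]; zeta:fork[blocks] ⇒ blocked
  6. delta → beta → mu ← kappa ← zeta → rho — beta:chain[open]; mu:collider[blocks]; kappa:chain[open]; zeta:fork[blocks] ⇒ blocked
Since every path is blocked, d-separation holds.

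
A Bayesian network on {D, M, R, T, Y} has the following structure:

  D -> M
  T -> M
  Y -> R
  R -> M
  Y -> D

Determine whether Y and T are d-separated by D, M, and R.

Yes — Y and T are d-separated given {D, M, R}.

There are 2 undirected paths between Y and T; checking each against the conditioning set {D, M, R}:
Path 1: Y → R → M ← T
  R is a chain here and R is conditioned on, so the path is blocked at R.
Path 2: Y → D → M ← T
  D is a chain here and D is conditioned on, so the path is blocked at D.
Since every path is blocked, d-separation holds.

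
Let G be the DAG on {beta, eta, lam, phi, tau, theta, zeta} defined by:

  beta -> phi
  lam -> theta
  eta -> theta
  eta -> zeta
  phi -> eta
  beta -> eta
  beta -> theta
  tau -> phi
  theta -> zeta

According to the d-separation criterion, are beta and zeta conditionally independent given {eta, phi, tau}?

6 paths connect beta and zeta; each must be blocked for d-separation to hold:
Path 1: beta → theta ← eta → zeta
  theta is a collider here and neither theta nor any of its descendants is conditioned on, so the collider stays closed — the path is blocked at theta.
Path 2: beta → theta → zeta
  theta is a chain and theta is not conditioned on — no node blocks this path, so it is active.
Path 3: beta → phi → eta → theta → zeta
  phi is a chain here and phi is conditioned on, so the path is blocked at phi.
Path 4: beta → phi → eta → zeta
  phi is a chain here and phi is conditioned on, so the path is blocked at phi.
Path 5: beta → eta → theta → zeta
  eta is a chain here and eta is conditioned on, so the path is blocked at eta.
Path 6: beta → eta → zeta
  eta is a chain here and eta is conditioned on, so the path is blocked at eta.
At least one path is unblocked, so d-separation fails.

No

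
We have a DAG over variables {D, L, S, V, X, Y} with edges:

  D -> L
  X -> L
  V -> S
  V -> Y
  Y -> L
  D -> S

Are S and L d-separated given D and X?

We examine all 2 paths between S and L:
  1. S ← V → Y → L — V:fork[open]; Y:chain[open] ⇒ active
  2. S ← D → L — D:fork[blocks] ⇒ blocked
Because an active path exists, S and L are not d-separated.

No — S and L are not d-separated given {D, X}.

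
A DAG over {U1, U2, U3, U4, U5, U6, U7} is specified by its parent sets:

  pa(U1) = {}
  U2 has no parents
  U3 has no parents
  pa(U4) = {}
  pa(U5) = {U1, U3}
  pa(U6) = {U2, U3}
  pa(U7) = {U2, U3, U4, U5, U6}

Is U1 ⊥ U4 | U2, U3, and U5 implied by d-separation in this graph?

There are 4 undirected paths between U1 and U4; checking each against the conditioning set {U2, U3, U5}:
Path 1: U1 → U5 → U7 ← U4
  U5 is a chain here and U5 is conditioned on, so the path is blocked at U5.
Path 2: U1 → U5 ← U3 → U6 ← U2 → U7 ← U4
  U3 is a fork here and U3 is conditioned on, so the path is blocked at U3.
Path 3: U1 → U5 ← U3 → U6 → U7 ← U4
  U3 is a fork here and U3 is conditioned on, so the path is blocked at U3.
Path 4: U1 → U5 ← U3 → U7 ← U4
  U3 is a fork here and U3 is conditioned on, so the path is blocked at U3.
Since every path is blocked, d-separation holds.

Yes — U1 and U4 are d-separated given {U2, U3, U5}.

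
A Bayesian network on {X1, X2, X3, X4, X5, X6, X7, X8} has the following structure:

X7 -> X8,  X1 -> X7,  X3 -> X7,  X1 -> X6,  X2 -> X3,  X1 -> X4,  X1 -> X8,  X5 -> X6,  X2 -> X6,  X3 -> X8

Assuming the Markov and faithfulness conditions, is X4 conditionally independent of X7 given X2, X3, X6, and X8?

Enumerating the 5 paths from X4 to X7 and testing each for blocking by {X2, X3, X6, X8}:
Path 1: X4 ← X1 → X7
  X1 is a fork and X1 is not conditioned on — no node blocks this path, so it is active.
Path 2: X4 ← X1 → X8 ← X7
  X1 is a fork and X1 is not conditioned on; X8 is a collider and X8 is conditioned on, which opens it — no node blocks this path, so it is active.
Path 3: X4 ← X1 → X8 ← X3 → X7
  X3 is a fork here and X3 is conditioned on, so the path is blocked at X3.
Path 4: X4 ← X1 → X6 ← X2 → X3 → X7
  X2 is a fork here and X2 is conditioned on, so the path is blocked at X2.
Path 5: X4 ← X1 → X6 ← X2 → X3 → X8 ← X7
  X2 is a fork here and X2 is conditioned on, so the path is blocked at X2.
Since the path X4 ← X1 → X7 is active, X4 and X7 are not d-separated given {X2, X3, X6, X8}.

No — X4 and X7 are not d-separated given {X2, X3, X6, X8}.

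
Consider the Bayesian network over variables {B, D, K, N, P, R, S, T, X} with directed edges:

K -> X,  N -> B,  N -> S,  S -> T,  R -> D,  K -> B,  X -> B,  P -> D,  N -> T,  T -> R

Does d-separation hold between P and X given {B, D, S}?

No

4 paths connect P and X; each must be blocked for d-separation to hold:
Path 1: P → D ← R ← T ← N → B ← X
  D is a collider and D is conditioned on, which opens it; R is a chain and R is not conditioned on; T is a chain and T is not conditioned on; N is a fork and N is not conditioned on; B is a collider and B is conditioned on, which opens it — no node blocks this path, so it is active.
Path 2: P → D ← R ← T ← N → B ← K → X
  D is a collider and D is conditioned on, which opens it; R is a chain and R is not conditioned on; T is a chain and T is not conditioned on; N is a fork and N is not conditioned on; B is a collider and B is conditioned on, which opens it; K is a fork and K is not conditioned on — no node blocks this path, so it is active.
Path 3: P → D ← R ← T ← S ← N → B ← X
  S is a chain here and S is conditioned on, so the path is blocked at S.
Path 4: P → D ← R ← T ← S ← N → B ← K → X
  S is a chain here and S is conditioned on, so the path is blocked at S.
Since the path P → D ← R ← T ← N → B ← X is active, P and X are not d-separated given {B, D, S}.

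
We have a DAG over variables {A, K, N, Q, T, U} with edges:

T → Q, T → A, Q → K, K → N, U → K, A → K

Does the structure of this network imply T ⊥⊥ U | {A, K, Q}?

There are 2 undirected paths between T and U; checking each against the conditioning set {A, K, Q}:
Path 1: T → A → K ← U
  A is a chain here and A is conditioned on, so the path is blocked at A.
Path 2: T → Q → K ← U
  Q is a chain here and Q is conditioned on, so the path is blocked at Q.
Every path is blocked, so T and U are d-separated given {A, K, Q}.

Yes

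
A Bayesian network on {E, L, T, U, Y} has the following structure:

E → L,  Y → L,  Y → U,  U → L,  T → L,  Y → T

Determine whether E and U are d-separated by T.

Yes

3 paths connect E and U; each must be blocked for d-separation to hold:
Path 1: E → L ← U
  L is a collider here and neither L nor any of its descendants is conditioned on, so the collider stays closed — the path is blocked at L.
Path 2: E → L ← Y → U
  L is a collider here and neither L nor any of its descendants is conditioned on, so the collider stays closed — the path is blocked at L.
Path 3: E → L ← T ← Y → U
  L is a collider here and neither L nor any of its descendants is conditioned on, so the collider stays closed — the path is blocked at L.
Since every path is blocked, d-separation holds.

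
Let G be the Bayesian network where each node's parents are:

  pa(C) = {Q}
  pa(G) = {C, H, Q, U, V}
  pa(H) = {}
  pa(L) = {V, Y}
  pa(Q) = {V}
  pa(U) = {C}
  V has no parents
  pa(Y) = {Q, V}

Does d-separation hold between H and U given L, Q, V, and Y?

Yes

Enumerating the 6 paths from H to U and testing each for blocking by {L, Q, V, Y}:
Path 1: H → G ← Q → C → U
  G is a collider here and neither G nor any of its descendants is conditioned on, so the collider stays closed — the path is blocked at G.
Path 2: H → G ← C → U
  G is a collider here and neither G nor any of its descendants is conditioned on, so the collider stays closed — the path is blocked at G.
Path 3: H → G ← U
  G is a collider here and neither G nor any of its descendants is conditioned on, so the collider stays closed — the path is blocked at G.
Path 4: H → G ← V → Q → C → U
  G is a collider here and neither G nor any of its descendants is conditioned on, so the collider stays closed — the path is blocked at G.
Path 5: H → G ← V → Y ← Q → C → U
  G is a collider here and neither G nor any of its descendants is conditioned on, so the collider stays closed — the path is blocked at G.
Path 6: H → G ← V → L ← Y ← Q → C → U
  G is a collider here and neither G nor any of its descendants is conditioned on, so the collider stays closed — the path is blocked at G.
Every path is blocked, so H and U are d-separated given {L, Q, V, Y}.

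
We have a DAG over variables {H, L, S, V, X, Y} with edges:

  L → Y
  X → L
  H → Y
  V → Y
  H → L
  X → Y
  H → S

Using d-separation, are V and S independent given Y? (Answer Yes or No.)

No

There are 3 undirected paths between V and S; checking each against the conditioning set {Y}:
Path 1: V → Y ← L ← H → S
  Y is a collider and Y is conditioned on, which opens it; L is a chain and L is not conditioned on; H is a fork and H is not conditioned on — no node blocks this path, so it is active.
Path 2: V → Y ← X → L ← H → S
  Y is a collider and Y is conditioned on, which opens it; X is a fork and X is not conditioned on; L is a collider and its descendant Y is conditioned on, which opens it; H is a fork and H is not conditioned on — no node blocks this path, so it is active.
Path 3: V → Y ← H → S
  Y is a collider and Y is conditioned on, which opens it; H is a fork and H is not conditioned on — no node blocks this path, so it is active.
Because an active path exists, V and S are not d-separated.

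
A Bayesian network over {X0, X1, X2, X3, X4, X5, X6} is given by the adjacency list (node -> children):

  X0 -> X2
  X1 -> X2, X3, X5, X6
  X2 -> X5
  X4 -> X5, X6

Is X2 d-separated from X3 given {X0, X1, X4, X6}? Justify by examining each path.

Enumerating the 3 paths from X2 to X3 and testing each for blocking by {X0, X1, X4, X6}:
Path 1: X2 → X5 ← X4 → X6 ← X1 → X3
  X5 is a collider here and neither X5 nor any of its descendants is conditioned on, so the collider stays closed — the path is blocked at X5.
Path 2: X2 → X5 ← X1 → X3
  X5 is a collider here and neither X5 nor any of its descendants is conditioned on, so the collider stays closed — the path is blocked at X5.
Path 3: X2 ← X1 → X3
  X1 is a fork here and X1 is conditioned on, so the path is blocked at X1.
Since every path is blocked, d-separation holds.

Yes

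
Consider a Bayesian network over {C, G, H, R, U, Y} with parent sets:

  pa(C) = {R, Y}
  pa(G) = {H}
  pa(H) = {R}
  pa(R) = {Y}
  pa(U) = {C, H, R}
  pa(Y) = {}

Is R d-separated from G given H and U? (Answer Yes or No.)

We examine all 4 paths between R and G:
Path 1: R → H → G
  H is a chain here and H is conditioned on, so the path is blocked at H.
Path 2: R → U ← H → G
  H is a fork here and H is conditioned on, so the path is blocked at H.
Path 3: R → C → U ← H → G
  H is a fork here and H is conditioned on, so the path is blocked at H.
Path 4: R ← Y → C → U ← H → G
  H is a fork here and H is conditioned on, so the path is blocked at H.
Since every path is blocked, d-separation holds.

Yes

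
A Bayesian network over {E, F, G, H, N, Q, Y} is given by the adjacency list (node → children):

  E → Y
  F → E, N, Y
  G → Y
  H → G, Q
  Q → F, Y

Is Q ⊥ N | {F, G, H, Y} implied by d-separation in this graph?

Yes — Q and N are d-separated given {F, G, H, Y}.

Enumerating the 5 paths from Q to N and testing each for blocking by {F, G, H, Y}:
  1. Q → Y ← E ← F → N — Y:collider[open]; E:chain[open]; F:fork[blocks] ⇒ blocked
  2. Q → Y ← F → N — Y:collider[open]; F:fork[blocks] ⇒ blocked
  3. Q → F → N — F:chain[blocks] ⇒ blocked
  4. Q ← H → G → Y ← E ← F → N — H:fork[blocks]; G:chain[blocks]; Y:collider[open]; E:chain[open]; F:fork[blocks] ⇒ blocked
  5. Q ← H → G → Y ← F → N — H:fork[blocks]; G:chain[blocks]; Y:collider[open]; F:fork[blocks] ⇒ blocked
Since every path is blocked, d-separation holds.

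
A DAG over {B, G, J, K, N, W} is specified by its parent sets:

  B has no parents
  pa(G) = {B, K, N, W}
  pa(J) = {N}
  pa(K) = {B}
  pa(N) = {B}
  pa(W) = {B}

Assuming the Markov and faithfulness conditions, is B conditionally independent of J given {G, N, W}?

Yes

There are 4 undirected paths between B and J; checking each against the conditioning set {G, N, W}:
Path 1: B → K → G ← N → J
  N is a fork here and N is conditioned on, so the path is blocked at N.
Path 2: B → W → G ← N → J
  W is a chain here and W is conditioned on, so the path is blocked at W.
Path 3: B → G ← N → J
  N is a fork here and N is conditioned on, so the path is blocked at N.
Path 4: B → N → J
  N is a chain here and N is conditioned on, so the path is blocked at N.
Every path is blocked, so B and J are d-separated given {G, N, W}.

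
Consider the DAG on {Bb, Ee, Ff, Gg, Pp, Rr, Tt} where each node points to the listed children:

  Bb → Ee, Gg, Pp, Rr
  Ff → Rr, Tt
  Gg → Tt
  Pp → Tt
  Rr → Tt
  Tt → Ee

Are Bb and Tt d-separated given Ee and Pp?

We examine all 5 paths between Bb and Tt:
  1. Bb → Gg → Tt — Gg:chain[open] ⇒ active
  2. Bb → Pp → Tt — Pp:chain[blocks] ⇒ blocked
  3. Bb → Rr ← Ff → Tt — Rr:collider[open]; Ff:fork[open] ⇒ active
  4. Bb → Rr → Tt — Rr:chain[open] ⇒ active
  5. Bb → Ee ← Tt — Ee:collider[open] ⇒ active
Since the path Bb → Gg → Tt is active, Bb and Tt are not d-separated given {Ee, Pp}.

No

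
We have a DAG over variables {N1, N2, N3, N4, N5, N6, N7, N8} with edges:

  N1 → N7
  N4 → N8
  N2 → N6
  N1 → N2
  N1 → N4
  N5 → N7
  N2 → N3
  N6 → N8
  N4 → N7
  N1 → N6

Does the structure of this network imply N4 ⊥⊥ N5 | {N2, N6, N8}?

Enumerating the 4 paths from N4 to N5 and testing each for blocking by {N2, N6, N8}:
Path 1: N4 → N7 ← N5
  N7 is a collider here and neither N7 nor any of its descendants is conditioned on, so the collider stays closed — the path is blocked at N7.
Path 2: N4 → N8 ← N6 ← N2 ← N1 → N7 ← N5
  N6 is a chain here and N6 is conditioned on, so the path is blocked at N6.
Path 3: N4 → N8 ← N6 ← N1 → N7 ← N5
  N6 is a chain here and N6 is conditioned on, so the path is blocked at N6.
Path 4: N4 ← N1 → N7 ← N5
  N7 is a collider here and neither N7 nor any of its descendants is conditioned on, so the collider stays closed — the path is blocked at N7.
Every path is blocked, so N4 and N5 are d-separated given {N2, N6, N8}.

Yes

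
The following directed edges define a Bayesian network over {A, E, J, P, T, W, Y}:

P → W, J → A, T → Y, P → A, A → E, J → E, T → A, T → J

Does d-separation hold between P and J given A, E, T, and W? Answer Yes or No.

There are 3 undirected paths between P and J; checking each against the conditioning set {A, E, T, W}:
Path 1: P → A → E ← J
  A is a chain here and A is conditioned on, so the path is blocked at A.
Path 2: P → A ← T → J
  T is a fork here and T is conditioned on, so the path is blocked at T.
Path 3: P → A ← J
  A is a collider and A is conditioned on, which opens it — no node blocks this path, so it is active.
At least one path is unblocked, so d-separation fails.

No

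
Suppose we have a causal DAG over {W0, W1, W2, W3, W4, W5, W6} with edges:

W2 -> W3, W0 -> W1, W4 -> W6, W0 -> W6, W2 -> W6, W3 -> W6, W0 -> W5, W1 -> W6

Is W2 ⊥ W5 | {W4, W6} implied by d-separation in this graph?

We examine all 4 paths between W2 and W5:
Path 1: W2 → W3 → W6 ← W1 ← W0 → W5
  W3 is a chain and W3 is not conditioned on; W6 is a collider and W6 is conditioned on, which opens it; W1 is a chain and W1 is not conditioned on; W0 is a fork and W0 is not conditioned on — no node blocks this path, so it is active.
Path 2: W2 → W3 → W6 ← W0 → W5
  W3 is a chain and W3 is not conditioned on; W6 is a collider and W6 is conditioned on, which opens it; W0 is a fork and W0 is not conditioned on — no node blocks this path, so it is active.
Path 3: W2 → W6 ← W1 ← W0 → W5
  W6 is a collider and W6 is conditioned on, which opens it; W1 is a chain and W1 is not conditioned on; W0 is a fork and W0 is not conditioned on — no node blocks this path, so it is active.
Path 4: W2 → W6 ← W0 → W5
  W6 is a collider and W6 is conditioned on, which opens it; W0 is a fork and W0 is not conditioned on — no node blocks this path, so it is active.
Since the path W2 → W3 → W6 ← W1 ← W0 → W5 is active, W2 and W5 are not d-separated given {W4, W6}.

No — W2 and W5 are not d-separated given {W4, W6}.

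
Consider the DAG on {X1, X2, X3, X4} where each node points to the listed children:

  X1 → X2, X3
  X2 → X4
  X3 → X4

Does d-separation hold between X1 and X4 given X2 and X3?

There are 2 undirected paths between X1 and X4; checking each against the conditioning set {X2, X3}:
  1. X1 → X3 → X4 — X3:chain[blocks] ⇒ blocked
  2. X1 → X2 → X4 — X2:chain[blocks] ⇒ blocked
Since every path is blocked, d-separation holds.

Yes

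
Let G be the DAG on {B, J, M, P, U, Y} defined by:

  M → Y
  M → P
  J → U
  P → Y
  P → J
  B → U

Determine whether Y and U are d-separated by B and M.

No

Enumerating the 2 paths from Y to U and testing each for blocking by {B, M}:
Path 1: Y ← M → P → J → U
  M is a fork here and M is conditioned on, so the path is blocked at M.
Path 2: Y ← P → J → U
  P is a fork and P is not conditioned on; J is a chain and J is not conditioned on — no node blocks this path, so it is active.
Because an active path exists, Y and U are not d-separated.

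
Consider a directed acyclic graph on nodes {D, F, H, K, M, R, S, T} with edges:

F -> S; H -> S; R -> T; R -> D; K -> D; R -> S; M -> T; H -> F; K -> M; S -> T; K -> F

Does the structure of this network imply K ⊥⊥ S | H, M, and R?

No

There are 6 undirected paths between K and S; checking each against the conditioning set {H, M, R}:
  1. K → F → S — F:chain[open] ⇒ active
  2. K → F ← H → S — F:collider[blocks]; H:fork[blocks] ⇒ blocked
  3. K → M → T ← R → S — M:chain[blocks]; T:collider[blocks]; R:fork[blocks] ⇒ blocked
  4. K → M → T ← S — M:chain[blocks]; T:collider[blocks] ⇒ blocked
  5. K → D ← R → S — D:collider[blocks]; R:fork[blocks] ⇒ blocked
  6. K → D ← R → T ← S — D:collider[blocks]; R:fork[blocks]; T:collider[blocks] ⇒ blocked
At least one path is unblocked, so d-separation fails.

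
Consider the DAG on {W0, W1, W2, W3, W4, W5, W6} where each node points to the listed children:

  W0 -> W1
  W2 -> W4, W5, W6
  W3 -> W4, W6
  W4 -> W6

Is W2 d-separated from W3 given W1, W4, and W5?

There are 4 undirected paths between W2 and W3; checking each against the conditioning set {W1, W4, W5}:
Path 1: W2 → W4 ← W3
  W4 is a collider and W4 is conditioned on, which opens it — no node blocks this path, so it is active.
Path 2: W2 → W4 → W6 ← W3
  W4 is a chain here and W4 is conditioned on, so the path is blocked at W4.
Path 3: W2 → W6 ← W4 ← W3
  W6 is a collider here and neither W6 nor any of its descendants is conditioned on, so the collider stays closed — the path is blocked at W6.
Path 4: W2 → W6 ← W3
  W6 is a collider here and neither W6 nor any of its descendants is conditioned on, so the collider stays closed — the path is blocked at W6.
Because an active path exists, W2 and W3 are not d-separated.

No — W2 and W3 are not d-separated given {W1, W4, W5}.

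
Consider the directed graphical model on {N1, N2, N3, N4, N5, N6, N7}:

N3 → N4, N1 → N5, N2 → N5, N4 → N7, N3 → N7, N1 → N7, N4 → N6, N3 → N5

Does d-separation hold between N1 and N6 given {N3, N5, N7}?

There are 4 undirected paths between N1 and N6; checking each against the conditioning set {N3, N5, N7}:
Path 1: N1 → N7 ← N3 → N4 → N6
  N3 is a fork here and N3 is conditioned on, so the path is blocked at N3.
Path 2: N1 → N7 ← N4 → N6
  N7 is a collider and N7 is conditioned on, which opens it; N4 is a fork and N4 is not conditioned on — no node blocks this path, so it is active.
Path 3: N1 → N5 ← N3 → N4 → N6
  N3 is a fork here and N3 is conditioned on, so the path is blocked at N3.
Path 4: N1 → N5 ← N3 → N7 ← N4 → N6
  N3 is a fork here and N3 is conditioned on, so the path is blocked at N3.
Since the path N1 → N7 ← N4 → N6 is active, N1 and N6 are not d-separated given {N3, N5, N7}.

No — N1 and N6 are not d-separated given {N3, N5, N7}.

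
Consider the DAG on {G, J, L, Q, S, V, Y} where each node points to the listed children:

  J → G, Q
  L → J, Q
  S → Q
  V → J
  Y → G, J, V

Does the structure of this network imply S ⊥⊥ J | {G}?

Yes

We examine all 2 paths between S and J:
Path 1: S → Q ← J
  Q is a collider here and neither Q nor any of its descendants is conditioned on, so the collider stays closed — the path is blocked at Q.
Path 2: S → Q ← L → J
  Q is a collider here and neither Q nor any of its descendants is conditioned on, so the collider stays closed — the path is blocked at Q.
All paths are blocked; S ⊥ J | {G} holds.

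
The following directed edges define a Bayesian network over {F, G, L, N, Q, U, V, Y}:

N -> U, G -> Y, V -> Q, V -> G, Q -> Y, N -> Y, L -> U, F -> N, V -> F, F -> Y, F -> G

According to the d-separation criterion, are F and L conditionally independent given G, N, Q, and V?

Yes

There are 6 undirected paths between F and L; checking each against the conditioning set {G, N, Q, V}:
Path 1: F → N → U ← L
  N is a chain here and N is conditioned on, so the path is blocked at N.
Path 2: F → Y ← N → U ← L
  Y is a collider here and neither Y nor any of its descendants is conditioned on, so the collider stays closed — the path is blocked at Y.
Path 3: F → G → Y ← N → U ← L
  G is a chain here and G is conditioned on, so the path is blocked at G.
Path 4: F → G ← V → Q → Y ← N → U ← L
  V is a fork here and V is conditioned on, so the path is blocked at V.
Path 5: F ← V → G → Y ← N → U ← L
  V is a fork here and V is conditioned on, so the path is blocked at V.
Path 6: F ← V → Q → Y ← N → U ← L
  V is a fork here and V is conditioned on, so the path is blocked at V.
All paths are blocked; F ⊥ L | {G, N, Q, V} holds.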